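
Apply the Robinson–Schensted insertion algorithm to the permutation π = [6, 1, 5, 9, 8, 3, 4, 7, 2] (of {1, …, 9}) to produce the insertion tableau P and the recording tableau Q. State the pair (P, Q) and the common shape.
P = [1, 2, 4, 7] / [3, 8] / [5, 9] / [6];  Q = [1, 3, 4, 8] / [2, 5] / [6, 7] / [9];  common shape = (4, 2, 2, 1)

Row-insert the values π_1, π_2, … into P one at a time, bumping the leftmost entry strictly greater than the inserted value down to the next row. The recording tableau Q records, in position (i, j), the step at which that cell was added to P.
  Insert 6 (step 1): P = [6];  Q = [1]
  Insert 1 (step 2): P = [1] / [6];  Q = [1] / [2]
  Insert 5 (step 3): P = [1, 5] / [6];  Q = [1, 3] / [2]
  Insert 9 (step 4): P = [1, 5, 9] / [6];  Q = [1, 3, 4] / [2]
  Insert 8 (step 5): P = [1, 5, 8] / [6, 9];  Q = [1, 3, 4] / [2, 5]
  Insert 3 (step 6): P = [1, 3, 8] / [5, 9] / [6];  Q = [1, 3, 4] / [2, 5] / [6]
  Insert 4 (step 7): P = [1, 3, 4] / [5, 8] / [6, 9];  Q = [1, 3, 4] / [2, 5] / [6, 7]
  Insert 7 (step 8): P = [1, 3, 4, 7] / [5, 8] / [6, 9];  Q = [1, 3, 4, 8] / [2, 5] / [6, 7]
  Insert 2 (step 9): P = [1, 2, 4, 7] / [3, 8] / [5, 9] / [6];  Q = [1, 3, 4, 8] / [2, 5] / [6, 7] / [9]
Final shape: (4, 2, 2, 1).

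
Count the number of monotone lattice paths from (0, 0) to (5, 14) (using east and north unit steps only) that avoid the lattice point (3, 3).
Number of paths = 10068

Total paths from (0, 0) to (5, 14): C(19, 5) = 11628. Paths through (3, 3): (paths (0, 0) → (3, 3)) × (paths (3, 3) → (5, 14)) = C(6, 3) · C(13, 2) = 20 · 78 = 1560. Avoidance count = 11628 − 1560 = 10068.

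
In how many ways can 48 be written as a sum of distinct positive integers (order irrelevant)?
q(48) = 2910

A partition into distinct parts is a strictly decreasing sequence summing to n. The recurrence d(n, m) = d(n, m−1) + d(n−m, m−1) (use part m at most once) with q(n) = d(n, n) gives q(48) = 2910. (Euler's theorem: # distinct-part partitions = # odd-part partitions.)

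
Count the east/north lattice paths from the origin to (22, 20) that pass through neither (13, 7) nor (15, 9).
Number of paths = 448423580604

Inclusion–exclusion. Total paths: C(42, 22) = 513791607420. Through P₁: C(20, 13)·C(22, 9) = 38559998400. Through P₂: C(24, 15)·C(18, 7) = 41610007296. Since P₁ is strictly southwest of P₂, a monotone path through both must visit P₁ then P₂; paths through both = C(20, 13)·C(4, 2)·C(18, 7) = 14801978880. Avoid both = 513791607420 − 38559998400 − 41610007296 + 14801978880 = 448423580604.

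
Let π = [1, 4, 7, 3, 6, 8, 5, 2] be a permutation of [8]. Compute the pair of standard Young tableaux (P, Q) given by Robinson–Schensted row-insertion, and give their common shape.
P = [1, 2, 5, 8] / [3, 6] / [4] / [7];  Q = [1, 2, 3, 6] / [4, 5] / [7] / [8];  common shape = (4, 2, 1, 1)

Row-insert the values π_1, π_2, … into P one at a time, bumping the leftmost entry strictly greater than the inserted value down to the next row. The recording tableau Q records, in position (i, j), the step at which that cell was added to P.
  Insert 1 (step 1): P = [1];  Q = [1]
  Insert 4 (step 2): P = [1, 4];  Q = [1, 2]
  Insert 7 (step 3): P = [1, 4, 7];  Q = [1, 2, 3]
  Insert 3 (step 4): P = [1, 3, 7] / [4];  Q = [1, 2, 3] / [4]
  Insert 6 (step 5): P = [1, 3, 6] / [4, 7];  Q = [1, 2, 3] / [4, 5]
  Insert 8 (step 6): P = [1, 3, 6, 8] / [4, 7];  Q = [1, 2, 3, 6] / [4, 5]
  Insert 5 (step 7): P = [1, 3, 5, 8] / [4, 6] / [7];  Q = [1, 2, 3, 6] / [4, 5] / [7]
  Insert 2 (step 8): P = [1, 2, 5, 8] / [3, 6] / [4] / [7];  Q = [1, 2, 3, 6] / [4, 5] / [7] / [8]
Final shape: (4, 2, 1, 1).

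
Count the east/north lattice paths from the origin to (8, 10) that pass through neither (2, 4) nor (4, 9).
Number of paths = 27898

Inclusion–exclusion. Total paths: C(18, 8) = 43758. Through P₁: C(6, 2)·C(12, 6) = 13860. Through P₂: C(13, 4)·C(5, 4) = 3575. Since P₁ is strictly southwest of P₂, a monotone path through both must visit P₁ then P₂; paths through both = C(6, 2)·C(7, 2)·C(5, 4) = 1575. Avoid both = 43758 − 13860 − 3575 + 1575 = 27898.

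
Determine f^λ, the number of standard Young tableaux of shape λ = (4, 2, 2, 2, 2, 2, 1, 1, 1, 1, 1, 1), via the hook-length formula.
# SYT of shape (4, 2, 2, 2, 2, 2, 1, 1, 1, 1, 1, 1) = 1234506

Hook-length formula: f^λ = n! / Π hook(c), product over all cells c of the Young diagram. For λ = (4, 2, 2, 2, 2, 2, 1, 1, 1, 1, 1, 1), n = 20 boxes. Hook lengths by row (left-to-right, top-to-bottom): [15, 8, 2, 1]; [12, 5]; [11, 4]; [10, 3]; [9, 2]; [8, 1]; [6]; [5]; [4]; [3]; [2]; [1]. Product of hooks = 1970749440000. So f^λ = 20! / 1970749440000 = 2432902008176640000 / 1970749440000 = 1234506.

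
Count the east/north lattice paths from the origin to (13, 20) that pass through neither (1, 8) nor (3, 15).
Number of paths = 547351560

Inclusion–exclusion. Total paths: C(33, 13) = 573166440. Through P₁: C(9, 1)·C(24, 12) = 24337404. Through P₂: C(18, 3)·C(15, 10) = 2450448. Since P₁ is strictly southwest of P₂, a monotone path through both must visit P₁ then P₂; paths through both = C(9, 1)·C(9, 2)·C(15, 10) = 972972. Avoid both = 573166440 − 24337404 − 2450448 + 972972 = 547351560.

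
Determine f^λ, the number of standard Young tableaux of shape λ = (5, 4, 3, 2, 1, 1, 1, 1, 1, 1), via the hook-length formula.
# SYT of shape (5, 4, 3, 2, 1, 1, 1, 1, 1, 1) = 53209728

Hook-length formula: f^λ = n! / Π hook(c), product over all cells c of the Young diagram. For λ = (5, 4, 3, 2, 1, 1, 1, 1, 1, 1), n = 20 boxes. Hook lengths by row (left-to-right, top-to-bottom): [14, 7, 5, 3, 1]; [12, 5, 3, 1]; [10, 3, 1]; [8, 1]; [6]; [5]; [4]; [3]; [2]; [1]. Product of hooks = 45722880000. So f^λ = 20! / 45722880000 = 2432902008176640000 / 45722880000 = 53209728.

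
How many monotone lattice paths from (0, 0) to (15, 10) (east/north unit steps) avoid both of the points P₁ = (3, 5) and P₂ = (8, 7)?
Number of paths = 2291152

Inclusion–exclusion. Total paths: C(25, 15) = 3268760. Through P₁: C(8, 3)·C(17, 12) = 346528. Through P₂: C(15, 8)·C(10, 7) = 772200. Since P₁ is strictly southwest of P₂, a monotone path through both must visit P₁ then P₂; paths through both = C(8, 3)·C(7, 5)·C(10, 7) = 141120. Avoid both = 3268760 − 346528 − 772200 + 141120 = 2291152.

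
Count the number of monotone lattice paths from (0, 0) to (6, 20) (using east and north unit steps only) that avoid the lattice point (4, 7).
Number of paths = 195580

Total paths from (0, 0) to (6, 20): C(26, 6) = 230230. Paths through (4, 7): (paths (0, 0) → (4, 7)) × (paths (4, 7) → (6, 20)) = C(11, 4) · C(15, 2) = 330 · 105 = 34650. Avoidance count = 230230 − 34650 = 195580.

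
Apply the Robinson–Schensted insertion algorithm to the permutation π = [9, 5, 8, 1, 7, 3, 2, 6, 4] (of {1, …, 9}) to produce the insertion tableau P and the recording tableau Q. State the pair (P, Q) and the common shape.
P = [1, 2, 4] / [3, 6] / [5, 7] / [8] / [9];  Q = [1, 3, 8] / [2, 5] / [4, 9] / [6] / [7];  common shape = (3, 2, 2, 1, 1)

Row-insert the values π_1, π_2, … into P one at a time, bumping the leftmost entry strictly greater than the inserted value down to the next row. The recording tableau Q records, in position (i, j), the step at which that cell was added to P.
  Insert 9 (step 1): P = [9];  Q = [1]
  Insert 5 (step 2): P = [5] / [9];  Q = [1] / [2]
  Insert 8 (step 3): P = [5, 8] / [9];  Q = [1, 3] / [2]
  Insert 1 (step 4): P = [1, 8] / [5] / [9];  Q = [1, 3] / [2] / [4]
  Insert 7 (step 5): P = [1, 7] / [5, 8] / [9];  Q = [1, 3] / [2, 5] / [4]
  Insert 3 (step 6): P = [1, 3] / [5, 7] / [8] / [9];  Q = [1, 3] / [2, 5] / [4] / [6]
  Insert 2 (step 7): P = [1, 2] / [3, 7] / [5] / [8] / [9];  Q = [1, 3] / [2, 5] / [4] / [6] / [7]
  Insert 6 (step 8): P = [1, 2, 6] / [3, 7] / [5] / [8] / [9];  Q = [1, 3, 8] / [2, 5] / [4] / [6] / [7]
  Insert 4 (step 9): P = [1, 2, 4] / [3, 6] / [5, 7] / [8] / [9];  Q = [1, 3, 8] / [2, 5] / [4, 9] / [6] / [7]
Final shape: (3, 2, 2, 1, 1).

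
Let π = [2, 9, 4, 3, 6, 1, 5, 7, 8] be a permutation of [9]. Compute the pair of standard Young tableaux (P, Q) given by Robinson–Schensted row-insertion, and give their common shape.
P = [1, 3, 5, 7, 8] / [2, 6] / [4] / [9];  Q = [1, 2, 5, 8, 9] / [3, 7] / [4] / [6];  common shape = (5, 2, 1, 1)

Row-insert the values π_1, π_2, … into P one at a time, bumping the leftmost entry strictly greater than the inserted value down to the next row. The recording tableau Q records, in position (i, j), the step at which that cell was added to P.
  Insert 2 (step 1): P = [2];  Q = [1]
  Insert 9 (step 2): P = [2, 9];  Q = [1, 2]
  Insert 4 (step 3): P = [2, 4] / [9];  Q = [1, 2] / [3]
  Insert 3 (step 4): P = [2, 3] / [4] / [9];  Q = [1, 2] / [3] / [4]
  Insert 6 (step 5): P = [2, 3, 6] / [4] / [9];  Q = [1, 2, 5] / [3] / [4]
  Insert 1 (step 6): P = [1, 3, 6] / [2] / [4] / [9];  Q = [1, 2, 5] / [3] / [4] / [6]
  Insert 5 (step 7): P = [1, 3, 5] / [2, 6] / [4] / [9];  Q = [1, 2, 5] / [3, 7] / [4] / [6]
  Insert 7 (step 8): P = [1, 3, 5, 7] / [2, 6] / [4] / [9];  Q = [1, 2, 5, 8] / [3, 7] / [4] / [6]
  Insert 8 (step 9): P = [1, 3, 5, 7, 8] / [2, 6] / [4] / [9];  Q = [1, 2, 5, 8, 9] / [3, 7] / [4] / [6]
Final shape: (5, 2, 1, 1).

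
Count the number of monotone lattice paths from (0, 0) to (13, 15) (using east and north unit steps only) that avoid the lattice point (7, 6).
Number of paths = 28853580

Total paths from (0, 0) to (13, 15): C(28, 13) = 37442160. Paths through (7, 6): (paths (0, 0) → (7, 6)) × (paths (7, 6) → (13, 15)) = C(13, 7) · C(15, 6) = 1716 · 5005 = 8588580. Avoidance count = 37442160 − 8588580 = 28853580.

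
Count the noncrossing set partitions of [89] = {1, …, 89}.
C_89 = 254224158304000796523953440778841647086547372026600

These noncrossing partitions are counted by the Catalan number C_n = (1/(n + 1)) · C(2n, n). For n = 89: C_89 = (1/90) · C(178, 89) = 22880174247360071687155809670095748237789263482394000/90 = 254224158304000796523953440778841647086547372026600.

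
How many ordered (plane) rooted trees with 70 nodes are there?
C_69 = 337485502510215975556783793455058624700

These ordered rooted trees are counted by the Catalan number C_n = (1/(n + 1)) · C(2n, n). For n = 69: C_69 = (1/70) · C(138, 69) = 23623985175715118288974865541854103729000/70 = 337485502510215975556783793455058624700.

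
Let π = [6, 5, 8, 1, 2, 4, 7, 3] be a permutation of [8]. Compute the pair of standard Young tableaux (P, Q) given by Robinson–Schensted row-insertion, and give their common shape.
P = [1, 2, 3, 7] / [4, 8] / [5] / [6];  Q = [1, 3, 6, 7] / [2, 5] / [4] / [8];  common shape = (4, 2, 1, 1)

Row-insert the values π_1, π_2, … into P one at a time, bumping the leftmost entry strictly greater than the inserted value down to the next row. The recording tableau Q records, in position (i, j), the step at which that cell was added to P.
  Insert 6 (step 1): P = [6];  Q = [1]
  Insert 5 (step 2): P = [5] / [6];  Q = [1] / [2]
  Insert 8 (step 3): P = [5, 8] / [6];  Q = [1, 3] / [2]
  Insert 1 (step 4): P = [1, 8] / [5] / [6];  Q = [1, 3] / [2] / [4]
  Insert 2 (step 5): P = [1, 2] / [5, 8] / [6];  Q = [1, 3] / [2, 5] / [4]
  Insert 4 (step 6): P = [1, 2, 4] / [5, 8] / [6];  Q = [1, 3, 6] / [2, 5] / [4]
  Insert 7 (step 7): P = [1, 2, 4, 7] / [5, 8] / [6];  Q = [1, 3, 6, 7] / [2, 5] / [4]
  Insert 3 (step 8): P = [1, 2, 3, 7] / [4, 8] / [5] / [6];  Q = [1, 3, 6, 7] / [2, 5] / [4] / [8]
Final shape: (4, 2, 1, 1).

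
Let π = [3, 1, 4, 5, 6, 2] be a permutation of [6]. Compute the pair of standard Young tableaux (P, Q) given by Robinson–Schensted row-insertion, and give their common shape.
P = [1, 2, 5, 6] / [3, 4];  Q = [1, 3, 4, 5] / [2, 6];  common shape = (4, 2)

Row-insert the values π_1, π_2, … into P one at a time, bumping the leftmost entry strictly greater than the inserted value down to the next row. The recording tableau Q records, in position (i, j), the step at which that cell was added to P.
  Insert 3 (step 1): P = [3];  Q = [1]
  Insert 1 (step 2): P = [1] / [3];  Q = [1] / [2]
  Insert 4 (step 3): P = [1, 4] / [3];  Q = [1, 3] / [2]
  Insert 5 (step 4): P = [1, 4, 5] / [3];  Q = [1, 3, 4] / [2]
  Insert 6 (step 5): P = [1, 4, 5, 6] / [3];  Q = [1, 3, 4, 5] / [2]
  Insert 2 (step 6): P = [1, 2, 5, 6] / [3, 4];  Q = [1, 3, 4, 5] / [2, 6]
Final shape: (4, 2).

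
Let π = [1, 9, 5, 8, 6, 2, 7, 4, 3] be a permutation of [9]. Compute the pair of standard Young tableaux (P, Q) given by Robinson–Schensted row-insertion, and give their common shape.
P = [1, 2, 3, 7] / [4, 6] / [5] / [8] / [9];  Q = [1, 2, 4, 7] / [3, 8] / [5] / [6] / [9];  common shape = (4, 2, 1, 1, 1)

Row-insert the values π_1, π_2, … into P one at a time, bumping the leftmost entry strictly greater than the inserted value down to the next row. The recording tableau Q records, in position (i, j), the step at which that cell was added to P.
  Insert 1 (step 1): P = [1];  Q = [1]
  Insert 9 (step 2): P = [1, 9];  Q = [1, 2]
  Insert 5 (step 3): P = [1, 5] / [9];  Q = [1, 2] / [3]
  Insert 8 (step 4): P = [1, 5, 8] / [9];  Q = [1, 2, 4] / [3]
  Insert 6 (step 5): P = [1, 5, 6] / [8] / [9];  Q = [1, 2, 4] / [3] / [5]
  Insert 2 (step 6): P = [1, 2, 6] / [5] / [8] / [9];  Q = [1, 2, 4] / [3] / [5] / [6]
  Insert 7 (step 7): P = [1, 2, 6, 7] / [5] / [8] / [9];  Q = [1, 2, 4, 7] / [3] / [5] / [6]
  Insert 4 (step 8): P = [1, 2, 4, 7] / [5, 6] / [8] / [9];  Q = [1, 2, 4, 7] / [3, 8] / [5] / [6]
  Insert 3 (step 9): P = [1, 2, 3, 7] / [4, 6] / [5] / [8] / [9];  Q = [1, 2, 4, 7] / [3, 8] / [5] / [6] / [9]
Final shape: (4, 2, 1, 1, 1).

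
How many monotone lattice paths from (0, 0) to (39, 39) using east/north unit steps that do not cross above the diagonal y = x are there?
C_39 = 680425371729975800390

These NE paths below the diagonal are counted by the Catalan number C_n = (1/(n + 1)) · C(2n, n). For n = 39: C_39 = (1/40) · C(78, 39) = 27217014869199032015600/40 = 680425371729975800390.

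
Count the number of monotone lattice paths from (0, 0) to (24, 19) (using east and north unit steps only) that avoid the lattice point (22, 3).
Number of paths = 800472079950

Total paths from (0, 0) to (24, 19): C(43, 24) = 800472431850. Paths through (22, 3): (paths (0, 0) → (22, 3)) × (paths (22, 3) → (24, 19)) = C(25, 22) · C(18, 2) = 2300 · 153 = 351900. Avoidance count = 800472431850 − 351900 = 800472079950.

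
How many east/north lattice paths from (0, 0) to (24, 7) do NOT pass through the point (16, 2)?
Number of paths = 2432664

Total paths from (0, 0) to (24, 7): C(31, 24) = 2629575. Paths through (16, 2): (paths (0, 0) → (16, 2)) × (paths (16, 2) → (24, 7)) = C(18, 16) · C(13, 8) = 153 · 1287 = 196911. Avoidance count = 2629575 − 196911 = 2432664.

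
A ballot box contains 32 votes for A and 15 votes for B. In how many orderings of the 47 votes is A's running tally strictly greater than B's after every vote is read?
Strict-lead orderings = 271861216539

Total orderings of the 47 votes with 32 for A: C(47, 32) = 751616304549. By the Bertrand ballot formula (Cycle Lemma / reflection principle), the number of orderings in which A is strictly ahead of B throughout is (p − q)/(p + q) · C(p + q, p) = (32 − 15)/(32 + 15) · 751616304549 = 271861216539.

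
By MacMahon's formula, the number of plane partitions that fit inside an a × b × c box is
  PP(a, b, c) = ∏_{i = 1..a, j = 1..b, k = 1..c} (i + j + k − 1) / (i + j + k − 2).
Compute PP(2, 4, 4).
PP(2, 4, 4) = 1764

Evaluate the triple product over i = 1..2, j = 1..4, k = 1..4. The factors are (2/1) · (3/2) · (4/3) · (5/4) · (3/2) · (4/3) · (5/4) · (6/5) · … (32 factors total). The numerators and denominators telescope so the product is an integer; carrying out the multiplication exactly gives PP(2, 4, 4) = 1764.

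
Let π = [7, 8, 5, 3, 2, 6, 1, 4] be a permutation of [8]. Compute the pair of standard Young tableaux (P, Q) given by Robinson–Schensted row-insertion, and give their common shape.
P = [1, 4] / [2, 6] / [3, 8] / [5] / [7];  Q = [1, 2] / [3, 6] / [4, 8] / [5] / [7];  common shape = (2, 2, 2, 1, 1)

Row-insert the values π_1, π_2, … into P one at a time, bumping the leftmost entry strictly greater than the inserted value down to the next row. The recording tableau Q records, in position (i, j), the step at which that cell was added to P.
  Insert 7 (step 1): P = [7];  Q = [1]
  Insert 8 (step 2): P = [7, 8];  Q = [1, 2]
  Insert 5 (step 3): P = [5, 8] / [7];  Q = [1, 2] / [3]
  Insert 3 (step 4): P = [3, 8] / [5] / [7];  Q = [1, 2] / [3] / [4]
  Insert 2 (step 5): P = [2, 8] / [3] / [5] / [7];  Q = [1, 2] / [3] / [4] / [5]
  Insert 6 (step 6): P = [2, 6] / [3, 8] / [5] / [7];  Q = [1, 2] / [3, 6] / [4] / [5]
  Insert 1 (step 7): P = [1, 6] / [2, 8] / [3] / [5] / [7];  Q = [1, 2] / [3, 6] / [4] / [5] / [7]
  Insert 4 (step 8): P = [1, 4] / [2, 6] / [3, 8] / [5] / [7];  Q = [1, 2] / [3, 6] / [4, 8] / [5] / [7]
Final shape: (2, 2, 2, 1, 1).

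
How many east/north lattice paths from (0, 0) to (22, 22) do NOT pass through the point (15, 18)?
Number of paths = 1761836718120

Total paths from (0, 0) to (22, 22): C(44, 22) = 2104098963720. Paths through (15, 18): (paths (0, 0) → (15, 18)) × (paths (15, 18) → (22, 22)) = C(33, 15) · C(11, 7) = 1037158320 · 330 = 342262245600. Avoidance count = 2104098963720 − 342262245600 = 1761836718120.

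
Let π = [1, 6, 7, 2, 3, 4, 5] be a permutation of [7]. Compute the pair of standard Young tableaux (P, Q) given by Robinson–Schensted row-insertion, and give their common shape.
P = [1, 2, 3, 4, 5] / [6, 7];  Q = [1, 2, 3, 6, 7] / [4, 5];  common shape = (5, 2)

Row-insert the values π_1, π_2, … into P one at a time, bumping the leftmost entry strictly greater than the inserted value down to the next row. The recording tableau Q records, in position (i, j), the step at which that cell was added to P.
  Insert 1 (step 1): P = [1];  Q = [1]
  Insert 6 (step 2): P = [1, 6];  Q = [1, 2]
  Insert 7 (step 3): P = [1, 6, 7];  Q = [1, 2, 3]
  Insert 2 (step 4): P = [1, 2, 7] / [6];  Q = [1, 2, 3] / [4]
  Insert 3 (step 5): P = [1, 2, 3] / [6, 7];  Q = [1, 2, 3] / [4, 5]
  Insert 4 (step 6): P = [1, 2, 3, 4] / [6, 7];  Q = [1, 2, 3, 6] / [4, 5]
  Insert 5 (step 7): P = [1, 2, 3, 4, 5] / [6, 7];  Q = [1, 2, 3, 6, 7] / [4, 5]
Final shape: (5, 2).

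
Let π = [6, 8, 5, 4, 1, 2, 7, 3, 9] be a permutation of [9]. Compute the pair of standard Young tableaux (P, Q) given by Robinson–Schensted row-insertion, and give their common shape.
P = [1, 2, 3, 9] / [4, 7] / [5, 8] / [6];  Q = [1, 2, 7, 9] / [3, 6] / [4, 8] / [5];  common shape = (4, 2, 2, 1)

Row-insert the values π_1, π_2, … into P one at a time, bumping the leftmost entry strictly greater than the inserted value down to the next row. The recording tableau Q records, in position (i, j), the step at which that cell was added to P.
  Insert 6 (step 1): P = [6];  Q = [1]
  Insert 8 (step 2): P = [6, 8];  Q = [1, 2]
  Insert 5 (step 3): P = [5, 8] / [6];  Q = [1, 2] / [3]
  Insert 4 (step 4): P = [4, 8] / [5] / [6];  Q = [1, 2] / [3] / [4]
  Insert 1 (step 5): P = [1, 8] / [4] / [5] / [6];  Q = [1, 2] / [3] / [4] / [5]
  Insert 2 (step 6): P = [1, 2] / [4, 8] / [5] / [6];  Q = [1, 2] / [3, 6] / [4] / [5]
  Insert 7 (step 7): P = [1, 2, 7] / [4, 8] / [5] / [6];  Q = [1, 2, 7] / [3, 6] / [4] / [5]
  Insert 3 (step 8): P = [1, 2, 3] / [4, 7] / [5, 8] / [6];  Q = [1, 2, 7] / [3, 6] / [4, 8] / [5]
  Insert 9 (step 9): P = [1, 2, 3, 9] / [4, 7] / [5, 8] / [6];  Q = [1, 2, 7, 9] / [3, 6] / [4, 8] / [5]
Final shape: (4, 2, 2, 1).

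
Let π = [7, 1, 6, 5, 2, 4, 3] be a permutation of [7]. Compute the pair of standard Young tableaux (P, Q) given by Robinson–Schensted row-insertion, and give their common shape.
P = [1, 2, 3] / [4] / [5] / [6] / [7];  Q = [1, 3, 6] / [2] / [4] / [5] / [7];  common shape = (3, 1, 1, 1, 1)

Row-insert the values π_1, π_2, … into P one at a time, bumping the leftmost entry strictly greater than the inserted value down to the next row. The recording tableau Q records, in position (i, j), the step at which that cell was added to P.
  Insert 7 (step 1): P = [7];  Q = [1]
  Insert 1 (step 2): P = [1] / [7];  Q = [1] / [2]
  Insert 6 (step 3): P = [1, 6] / [7];  Q = [1, 3] / [2]
  Insert 5 (step 4): P = [1, 5] / [6] / [7];  Q = [1, 3] / [2] / [4]
  Insert 2 (step 5): P = [1, 2] / [5] / [6] / [7];  Q = [1, 3] / [2] / [4] / [5]
  Insert 4 (step 6): P = [1, 2, 4] / [5] / [6] / [7];  Q = [1, 3, 6] / [2] / [4] / [5]
  Insert 3 (step 7): P = [1, 2, 3] / [4] / [5] / [6] / [7];  Q = [1, 3, 6] / [2] / [4] / [5] / [7]
Final shape: (3, 1, 1, 1, 1).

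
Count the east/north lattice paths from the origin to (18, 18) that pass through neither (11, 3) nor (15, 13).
Number of paths = 6936700708

Inclusion–exclusion. Total paths: C(36, 18) = 9075135300. Through P₁: C(14, 11)·C(22, 7) = 62078016. Through P₂: C(28, 15)·C(8, 3) = 2096760960. Since P₁ is strictly southwest of P₂, a monotone path through both must visit P₁ then P₂; paths through both = C(14, 11)·C(14, 4)·C(8, 3) = 20404384. Avoid both = 9075135300 − 62078016 − 2096760960 + 20404384 = 6936700708.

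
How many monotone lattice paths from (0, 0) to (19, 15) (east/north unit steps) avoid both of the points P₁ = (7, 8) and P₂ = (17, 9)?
Number of paths = 1446215320

Inclusion–exclusion. Total paths: C(34, 19) = 1855967520. Through P₁: C(15, 7)·C(19, 12) = 324246780. Through P₂: C(26, 17)·C(8, 2) = 87487400. Since P₁ is strictly southwest of P₂, a monotone path through both must visit P₁ then P₂; paths through both = C(15, 7)·C(11, 10)·C(8, 2) = 1981980. Avoid both = 1855967520 − 324246780 − 87487400 + 1981980 = 1446215320.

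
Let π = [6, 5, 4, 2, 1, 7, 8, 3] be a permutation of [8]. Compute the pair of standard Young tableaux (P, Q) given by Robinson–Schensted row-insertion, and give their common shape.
P = [1, 3, 8] / [2, 7] / [4] / [5] / [6];  Q = [1, 6, 7] / [2, 8] / [3] / [4] / [5];  common shape = (3, 2, 1, 1, 1)

Row-insert the values π_1, π_2, … into P one at a time, bumping the leftmost entry strictly greater than the inserted value down to the next row. The recording tableau Q records, in position (i, j), the step at which that cell was added to P.
  Insert 6 (step 1): P = [6];  Q = [1]
  Insert 5 (step 2): P = [5] / [6];  Q = [1] / [2]
  Insert 4 (step 3): P = [4] / [5] / [6];  Q = [1] / [2] / [3]
  Insert 2 (step 4): P = [2] / [4] / [5] / [6];  Q = [1] / [2] / [3] / [4]
  Insert 1 (step 5): P = [1] / [2] / [4] / [5] / [6];  Q = [1] / [2] / [3] / [4] / [5]
  Insert 7 (step 6): P = [1, 7] / [2] / [4] / [5] / [6];  Q = [1, 6] / [2] / [3] / [4] / [5]
  Insert 8 (step 7): P = [1, 7, 8] / [2] / [4] / [5] / [6];  Q = [1, 6, 7] / [2] / [3] / [4] / [5]
  Insert 3 (step 8): P = [1, 3, 8] / [2, 7] / [4] / [5] / [6];  Q = [1, 6, 7] / [2, 8] / [3] / [4] / [5]
Final shape: (3, 2, 1, 1, 1).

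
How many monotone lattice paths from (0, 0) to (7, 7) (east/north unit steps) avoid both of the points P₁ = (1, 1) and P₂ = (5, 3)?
Number of paths = 1194

Inclusion–exclusion. Total paths: C(14, 7) = 3432. Through P₁: C(2, 1)·C(12, 6) = 1848. Through P₂: C(8, 5)·C(6, 2) = 840. Since P₁ is strictly southwest of P₂, a monotone path through both must visit P₁ then P₂; paths through both = C(2, 1)·C(6, 4)·C(6, 2) = 450. Avoid both = 3432 − 1848 − 840 + 450 = 1194.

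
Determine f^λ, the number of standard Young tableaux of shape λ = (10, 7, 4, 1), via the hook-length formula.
# SYT of shape (10, 7, 4, 1) = 203743232

Hook-length formula: f^λ = n! / Π hook(c), product over all cells c of the Young diagram. For λ = (10, 7, 4, 1), n = 22 boxes. Hook lengths by row (left-to-right, top-to-bottom): [13, 11, 10, 9, 7, 6, 5, 3, 2, 1]; [9, 7, 6, 5, 3, 2, 1]; [5, 3, 2, 1]; [1]. Product of hooks = 5516751240000. So f^λ = 22! / 5516751240000 = 1124000727777607680000 / 5516751240000 = 203743232.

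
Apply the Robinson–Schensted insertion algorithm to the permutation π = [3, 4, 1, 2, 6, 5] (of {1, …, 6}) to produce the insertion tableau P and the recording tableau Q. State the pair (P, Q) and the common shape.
P = [1, 2, 5] / [3, 4, 6];  Q = [1, 2, 5] / [3, 4, 6];  common shape = (3, 3)

Row-insert the values π_1, π_2, … into P one at a time, bumping the leftmost entry strictly greater than the inserted value down to the next row. The recording tableau Q records, in position (i, j), the step at which that cell was added to P.
  Insert 3 (step 1): P = [3];  Q = [1]
  Insert 4 (step 2): P = [3, 4];  Q = [1, 2]
  Insert 1 (step 3): P = [1, 4] / [3];  Q = [1, 2] / [3]
  Insert 2 (step 4): P = [1, 2] / [3, 4];  Q = [1, 2] / [3, 4]
  Insert 6 (step 5): P = [1, 2, 6] / [3, 4];  Q = [1, 2, 5] / [3, 4]
  Insert 5 (step 6): P = [1, 2, 5] / [3, 4, 6];  Q = [1, 2, 5] / [3, 4, 6]
Final shape: (3, 3).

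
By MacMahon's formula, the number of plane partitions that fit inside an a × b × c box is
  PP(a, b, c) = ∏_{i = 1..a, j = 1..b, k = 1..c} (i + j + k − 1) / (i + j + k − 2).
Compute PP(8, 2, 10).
PP(8, 2, 10) = 367479684

Evaluate the triple product over i = 1..8, j = 1..2, k = 1..10. The factors are (2/1) · (3/2) · (4/3) · (5/4) · (6/5) · (7/6) · (8/7) · (9/8) · … (160 factors total). The numerators and denominators telescope so the product is an integer; carrying out the multiplication exactly gives PP(8, 2, 10) = 367479684.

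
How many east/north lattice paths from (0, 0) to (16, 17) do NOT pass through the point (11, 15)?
Number of paths = 1004553750

Total paths from (0, 0) to (16, 17): C(33, 16) = 1166803110. Paths through (11, 15): (paths (0, 0) → (11, 15)) × (paths (11, 15) → (16, 17)) = C(26, 11) · C(7, 5) = 7726160 · 21 = 162249360. Avoidance count = 1166803110 − 162249360 = 1004553750.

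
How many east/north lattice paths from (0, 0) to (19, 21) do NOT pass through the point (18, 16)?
Number of paths = 118058639820

Total paths from (0, 0) to (19, 21): C(40, 19) = 131282408400. Paths through (18, 16): (paths (0, 0) → (18, 16)) × (paths (18, 16) → (19, 21)) = C(34, 18) · C(6, 1) = 2203961430 · 6 = 13223768580. Avoidance count = 131282408400 − 13223768580 = 118058639820.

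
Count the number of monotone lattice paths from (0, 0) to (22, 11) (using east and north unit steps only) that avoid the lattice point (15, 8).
Number of paths = 134699040

Total paths from (0, 0) to (22, 11): C(33, 22) = 193536720. Paths through (15, 8): (paths (0, 0) → (15, 8)) × (paths (15, 8) → (22, 11)) = C(23, 15) · C(10, 7) = 490314 · 120 = 58837680. Avoidance count = 193536720 − 58837680 = 134699040.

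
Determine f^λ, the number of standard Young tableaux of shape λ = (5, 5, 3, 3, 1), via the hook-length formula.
# SYT of shape (5, 5, 3, 3, 1) = 1361360

Hook-length formula: f^λ = n! / Π hook(c), product over all cells c of the Young diagram. For λ = (5, 5, 3, 3, 1), n = 17 boxes. Hook lengths by row (left-to-right, top-to-bottom): [9, 7, 6, 3, 2]; [8, 6, 5, 2, 1]; [5, 3, 2]; [4, 2, 1]; [1]. Product of hooks = 261273600. So f^λ = 17! / 261273600 = 355687428096000 / 261273600 = 1361360.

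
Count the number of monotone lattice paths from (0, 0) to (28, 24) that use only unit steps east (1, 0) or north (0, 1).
Number of paths = 426384982032100

A monotone lattice path from (0, 0) to (28, 24) consists of 28 east steps and 24 north steps in some order, so it is determined by which 28 of the 52 steps are east. The count is C(52, 28) = 426384982032100.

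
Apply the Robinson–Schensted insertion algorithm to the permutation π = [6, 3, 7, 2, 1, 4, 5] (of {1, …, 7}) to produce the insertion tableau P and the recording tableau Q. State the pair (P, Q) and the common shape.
P = [1, 4, 5] / [2, 7] / [3] / [6];  Q = [1, 3, 7] / [2, 6] / [4] / [5];  common shape = (3, 2, 1, 1)

Row-insert the values π_1, π_2, … into P one at a time, bumping the leftmost entry strictly greater than the inserted value down to the next row. The recording tableau Q records, in position (i, j), the step at which that cell was added to P.
  Insert 6 (step 1): P = [6];  Q = [1]
  Insert 3 (step 2): P = [3] / [6];  Q = [1] / [2]
  Insert 7 (step 3): P = [3, 7] / [6];  Q = [1, 3] / [2]
  Insert 2 (step 4): P = [2, 7] / [3] / [6];  Q = [1, 3] / [2] / [4]
  Insert 1 (step 5): P = [1, 7] / [2] / [3] / [6];  Q = [1, 3] / [2] / [4] / [5]
  Insert 4 (step 6): P = [1, 4] / [2, 7] / [3] / [6];  Q = [1, 3] / [2, 6] / [4] / [5]
  Insert 5 (step 7): P = [1, 4, 5] / [2, 7] / [3] / [6];  Q = [1, 3, 7] / [2, 6] / [4] / [5]
Final shape: (3, 2, 1, 1).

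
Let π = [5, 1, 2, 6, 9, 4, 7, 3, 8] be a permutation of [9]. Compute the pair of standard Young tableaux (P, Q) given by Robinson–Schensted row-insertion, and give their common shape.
P = [1, 2, 3, 7, 8] / [4, 6, 9] / [5];  Q = [1, 3, 4, 5, 9] / [2, 6, 7] / [8];  common shape = (5, 3, 1)

Row-insert the values π_1, π_2, … into P one at a time, bumping the leftmost entry strictly greater than the inserted value down to the next row. The recording tableau Q records, in position (i, j), the step at which that cell was added to P.
  Insert 5 (step 1): P = [5];  Q = [1]
  Insert 1 (step 2): P = [1] / [5];  Q = [1] / [2]
  Insert 2 (step 3): P = [1, 2] / [5];  Q = [1, 3] / [2]
  Insert 6 (step 4): P = [1, 2, 6] / [5];  Q = [1, 3, 4] / [2]
  Insert 9 (step 5): P = [1, 2, 6, 9] / [5];  Q = [1, 3, 4, 5] / [2]
  Insert 4 (step 6): P = [1, 2, 4, 9] / [5, 6];  Q = [1, 3, 4, 5] / [2, 6]
  Insert 7 (step 7): P = [1, 2, 4, 7] / [5, 6, 9];  Q = [1, 3, 4, 5] / [2, 6, 7]
  Insert 3 (step 8): P = [1, 2, 3, 7] / [4, 6, 9] / [5];  Q = [1, 3, 4, 5] / [2, 6, 7] / [8]
  Insert 8 (step 9): P = [1, 2, 3, 7, 8] / [4, 6, 9] / [5];  Q = [1, 3, 4, 5, 9] / [2, 6, 7] / [8]
Final shape: (5, 3, 1).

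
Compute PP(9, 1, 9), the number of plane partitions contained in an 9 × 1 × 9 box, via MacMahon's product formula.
PP(9, 1, 9) = 48620

Evaluate the triple product over i = 1..9, j = 1..1, k = 1..9. The factors are (2/1) · (3/2) · (4/3) · (5/4) · (6/5) · (7/6) · (8/7) · (9/8) · … (81 factors total). The numerators and denominators telescope so the product is an integer; carrying out the multiplication exactly gives PP(9, 1, 9) = 48620.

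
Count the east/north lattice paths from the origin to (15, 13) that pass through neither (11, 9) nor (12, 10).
Number of paths = 19470440

Inclusion–exclusion. Total paths: C(28, 15) = 37442160. Through P₁: C(20, 11)·C(8, 4) = 11757200. Through P₂: C(22, 12)·C(6, 3) = 12932920. Since P₁ is strictly southwest of P₂, a monotone path through both must visit P₁ then P₂; paths through both = C(20, 11)·C(2, 1)·C(6, 3) = 6718400. Avoid both = 37442160 − 11757200 − 12932920 + 6718400 = 19470440.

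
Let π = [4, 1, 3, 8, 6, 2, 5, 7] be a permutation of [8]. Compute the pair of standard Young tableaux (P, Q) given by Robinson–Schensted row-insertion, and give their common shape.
P = [1, 2, 5, 7] / [3, 6] / [4, 8];  Q = [1, 3, 4, 8] / [2, 5] / [6, 7];  common shape = (4, 2, 2)

Row-insert the values π_1, π_2, … into P one at a time, bumping the leftmost entry strictly greater than the inserted value down to the next row. The recording tableau Q records, in position (i, j), the step at which that cell was added to P.
  Insert 4 (step 1): P = [4];  Q = [1]
  Insert 1 (step 2): P = [1] / [4];  Q = [1] / [2]
  Insert 3 (step 3): P = [1, 3] / [4];  Q = [1, 3] / [2]
  Insert 8 (step 4): P = [1, 3, 8] / [4];  Q = [1, 3, 4] / [2]
  Insert 6 (step 5): P = [1, 3, 6] / [4, 8];  Q = [1, 3, 4] / [2, 5]
  Insert 2 (step 6): P = [1, 2, 6] / [3, 8] / [4];  Q = [1, 3, 4] / [2, 5] / [6]
  Insert 5 (step 7): P = [1, 2, 5] / [3, 6] / [4, 8];  Q = [1, 3, 4] / [2, 5] / [6, 7]
  Insert 7 (step 8): P = [1, 2, 5, 7] / [3, 6] / [4, 8];  Q = [1, 3, 4, 8] / [2, 5] / [6, 7]
Final shape: (4, 2, 2).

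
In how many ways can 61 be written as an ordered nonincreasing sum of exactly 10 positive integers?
p(61, 10 parts) = 70760

Partitions of n into exactly k parts are in bijection with partitions of n − k into at most k parts (subtract 1 from each part). So p(61, exactly 10) = p(51, parts ≤ 10). Computing via the recurrence p(m, j) = p(m, j−1) + p(m−j, j) gives 70760.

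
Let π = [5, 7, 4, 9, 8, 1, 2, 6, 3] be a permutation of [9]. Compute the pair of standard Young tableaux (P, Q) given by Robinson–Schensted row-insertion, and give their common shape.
P = [1, 2, 3] / [4, 6, 8] / [5, 7] / [9];  Q = [1, 2, 4] / [3, 5, 8] / [6, 7] / [9];  common shape = (3, 3, 2, 1)

Row-insert the values π_1, π_2, … into P one at a time, bumping the leftmost entry strictly greater than the inserted value down to the next row. The recording tableau Q records, in position (i, j), the step at which that cell was added to P.
  Insert 5 (step 1): P = [5];  Q = [1]
  Insert 7 (step 2): P = [5, 7];  Q = [1, 2]
  Insert 4 (step 3): P = [4, 7] / [5];  Q = [1, 2] / [3]
  Insert 9 (step 4): P = [4, 7, 9] / [5];  Q = [1, 2, 4] / [3]
  Insert 8 (step 5): P = [4, 7, 8] / [5, 9];  Q = [1, 2, 4] / [3, 5]
  Insert 1 (step 6): P = [1, 7, 8] / [4, 9] / [5];  Q = [1, 2, 4] / [3, 5] / [6]
  Insert 2 (step 7): P = [1, 2, 8] / [4, 7] / [5, 9];  Q = [1, 2, 4] / [3, 5] / [6, 7]
  Insert 6 (step 8): P = [1, 2, 6] / [4, 7, 8] / [5, 9];  Q = [1, 2, 4] / [3, 5, 8] / [6, 7]
  Insert 3 (step 9): P = [1, 2, 3] / [4, 6, 8] / [5, 7] / [9];  Q = [1, 2, 4] / [3, 5, 8] / [6, 7] / [9]
Final shape: (3, 3, 2, 1).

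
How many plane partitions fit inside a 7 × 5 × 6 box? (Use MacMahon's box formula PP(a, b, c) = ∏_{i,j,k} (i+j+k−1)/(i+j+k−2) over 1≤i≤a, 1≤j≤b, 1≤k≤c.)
PP(7, 5, 6) = 739309710568

Evaluate the triple product over i = 1..7, j = 1..5, k = 1..6. The factors are (2/1) · (3/2) · (4/3) · (5/4) · (6/5) · (7/6) · (3/2) · (4/3) · … (210 factors total). The numerators and denominators telescope so the product is an integer; carrying out the multiplication exactly gives PP(7, 5, 6) = 739309710568.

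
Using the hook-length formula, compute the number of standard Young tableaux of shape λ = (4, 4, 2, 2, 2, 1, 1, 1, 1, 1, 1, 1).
# SYT of shape (4, 4, 2, 2, 2, 1, 1, 1, 1, 1, 1, 1) = 16124160

Hook-length formula: f^λ = n! / Π hook(c), product over all cells c of the Young diagram. For λ = (4, 4, 2, 2, 2, 1, 1, 1, 1, 1, 1, 1), n = 21 boxes. Hook lengths by row (left-to-right, top-to-bottom): [15, 7, 3, 2]; [14, 6, 2, 1]; [11, 3]; [10, 2]; [9, 1]; [7]; [6]; [5]; [4]; [3]; [2]; [1]. Product of hooks = 3168595584000. So f^λ = 21! / 3168595584000 = 51090942171709440000 / 3168595584000 = 16124160.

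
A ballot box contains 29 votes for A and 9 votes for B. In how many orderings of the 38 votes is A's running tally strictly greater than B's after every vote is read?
Strict-lead orderings = 85795600

Total orderings of the 38 votes with 29 for A: C(38, 29) = 163011640. By the Bertrand ballot formula (Cycle Lemma / reflection principle), the number of orderings in which A is strictly ahead of B throughout is (p − q)/(p + q) · C(p + q, p) = (29 − 9)/(29 + 9) · 163011640 = 85795600.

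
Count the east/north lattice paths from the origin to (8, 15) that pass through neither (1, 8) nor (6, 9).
Number of paths = 320798

Inclusion–exclusion. Total paths: C(23, 8) = 490314. Through P₁: C(9, 1)·C(14, 7) = 30888. Through P₂: C(15, 6)·C(8, 2) = 140140. Since P₁ is strictly southwest of P₂, a monotone path through both must visit P₁ then P₂; paths through both = C(9, 1)·C(6, 5)·C(8, 2) = 1512. Avoid both = 490314 − 30888 − 140140 + 1512 = 320798.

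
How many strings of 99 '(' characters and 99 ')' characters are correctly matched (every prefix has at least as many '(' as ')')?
C_99 = 227508830794229349661819540395688853956041682601541047340

These balanced parentheses are counted by the Catalan number C_n = (1/(n + 1)) · C(2n, n). For n = 99: C_99 = (1/100) · C(198, 99) = 22750883079422934966181954039568885395604168260154104734000/100 = 227508830794229349661819540395688853956041682601541047340.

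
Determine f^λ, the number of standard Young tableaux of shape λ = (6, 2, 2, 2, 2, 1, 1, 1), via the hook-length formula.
# SYT of shape (6, 2, 2, 2, 2, 1, 1, 1) = 523600

Hook-length formula: f^λ = n! / Π hook(c), product over all cells c of the Young diagram. For λ = (6, 2, 2, 2, 2, 1, 1, 1), n = 17 boxes. Hook lengths by row (left-to-right, top-to-bottom): [13, 9, 4, 3, 2, 1]; [8, 4]; [7, 3]; [6, 2]; [5, 1]; [3]; [2]; [1]. Product of hooks = 679311360. So f^λ = 17! / 679311360 = 355687428096000 / 679311360 = 523600.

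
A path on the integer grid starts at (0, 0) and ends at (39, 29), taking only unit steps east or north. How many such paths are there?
Number of paths = 13750991318793417920

A monotone lattice path from (0, 0) to (39, 29) consists of 39 east steps and 29 north steps in some order, so it is determined by which 39 of the 68 steps are east. The count is C(68, 39) = 13750991318793417920.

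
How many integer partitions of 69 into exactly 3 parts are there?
p(69, 3 parts) = 397

Partitions of n into exactly k parts are in bijection with partitions of n − k into at most k parts (subtract 1 from each part). So p(69, exactly 3) = p(66, parts ≤ 3). Computing via the recurrence p(m, j) = p(m, j−1) + p(m−j, j) gives 397.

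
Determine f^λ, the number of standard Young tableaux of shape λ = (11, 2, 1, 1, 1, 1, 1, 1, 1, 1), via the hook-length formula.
# SYT of shape (11, 2, 1, 1, 1, 1, 1, 1, 1, 1) = 1587222

Hook-length formula: f^λ = n! / Π hook(c), product over all cells c of the Young diagram. For λ = (11, 2, 1, 1, 1, 1, 1, 1, 1, 1), n = 21 boxes. Hook lengths by row (left-to-right, top-to-bottom): [20, 11, 9, 8, 7, 6, 5, 4, 3, 2, 1]; [10, 1]; [8]; [7]; [6]; [5]; [4]; [3]; [2]; [1]. Product of hooks = 32188907520000. So f^λ = 21! / 32188907520000 = 51090942171709440000 / 32188907520000 = 1587222.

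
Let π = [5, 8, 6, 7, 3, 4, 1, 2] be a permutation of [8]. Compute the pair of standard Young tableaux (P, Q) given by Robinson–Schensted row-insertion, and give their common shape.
P = [1, 2, 7] / [3, 4] / [5, 6] / [8];  Q = [1, 2, 4] / [3, 6] / [5, 8] / [7];  common shape = (3, 2, 2, 1)

Row-insert the values π_1, π_2, … into P one at a time, bumping the leftmost entry strictly greater than the inserted value down to the next row. The recording tableau Q records, in position (i, j), the step at which that cell was added to P.
  Insert 5 (step 1): P = [5];  Q = [1]
  Insert 8 (step 2): P = [5, 8];  Q = [1, 2]
  Insert 6 (step 3): P = [5, 6] / [8];  Q = [1, 2] / [3]
  Insert 7 (step 4): P = [5, 6, 7] / [8];  Q = [1, 2, 4] / [3]
  Insert 3 (step 5): P = [3, 6, 7] / [5] / [8];  Q = [1, 2, 4] / [3] / [5]
  Insert 4 (step 6): P = [3, 4, 7] / [5, 6] / [8];  Q = [1, 2, 4] / [3, 6] / [5]
  Insert 1 (step 7): P = [1, 4, 7] / [3, 6] / [5] / [8];  Q = [1, 2, 4] / [3, 6] / [5] / [7]
  Insert 2 (step 8): P = [1, 2, 7] / [3, 4] / [5, 6] / [8];  Q = [1, 2, 4] / [3, 6] / [5, 8] / [7]
Final shape: (3, 2, 2, 1).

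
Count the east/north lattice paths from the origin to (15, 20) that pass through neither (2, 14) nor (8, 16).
Number of paths = 3003090690

Inclusion–exclusion. Total paths: C(35, 15) = 3247943160. Through P₁: C(16, 2)·C(19, 13) = 3255840. Through P₂: C(24, 8)·C(11, 7) = 242705430. Since P₁ is strictly southwest of P₂, a monotone path through both must visit P₁ then P₂; paths through both = C(16, 2)·C(8, 6)·C(11, 7) = 1108800. Avoid both = 3247943160 − 3255840 − 242705430 + 1108800 = 3003090690.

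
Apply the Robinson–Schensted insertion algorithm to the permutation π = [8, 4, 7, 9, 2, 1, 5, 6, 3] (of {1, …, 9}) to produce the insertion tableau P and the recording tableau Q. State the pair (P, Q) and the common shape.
P = [1, 3, 6] / [2, 5, 9] / [4, 7] / [8];  Q = [1, 3, 4] / [2, 7, 8] / [5, 9] / [6];  common shape = (3, 3, 2, 1)

Row-insert the values π_1, π_2, … into P one at a time, bumping the leftmost entry strictly greater than the inserted value down to the next row. The recording tableau Q records, in position (i, j), the step at which that cell was added to P.
  Insert 8 (step 1): P = [8];  Q = [1]
  Insert 4 (step 2): P = [4] / [8];  Q = [1] / [2]
  Insert 7 (step 3): P = [4, 7] / [8];  Q = [1, 3] / [2]
  Insert 9 (step 4): P = [4, 7, 9] / [8];  Q = [1, 3, 4] / [2]
  Insert 2 (step 5): P = [2, 7, 9] / [4] / [8];  Q = [1, 3, 4] / [2] / [5]
  Insert 1 (step 6): P = [1, 7, 9] / [2] / [4] / [8];  Q = [1, 3, 4] / [2] / [5] / [6]
  Insert 5 (step 7): P = [1, 5, 9] / [2, 7] / [4] / [8];  Q = [1, 3, 4] / [2, 7] / [5] / [6]
  Insert 6 (step 8): P = [1, 5, 6] / [2, 7, 9] / [4] / [8];  Q = [1, 3, 4] / [2, 7, 8] / [5] / [6]
  Insert 3 (step 9): P = [1, 3, 6] / [2, 5, 9] / [4, 7] / [8];  Q = [1, 3, 4] / [2, 7, 8] / [5, 9] / [6]
Final shape: (3, 3, 2, 1).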